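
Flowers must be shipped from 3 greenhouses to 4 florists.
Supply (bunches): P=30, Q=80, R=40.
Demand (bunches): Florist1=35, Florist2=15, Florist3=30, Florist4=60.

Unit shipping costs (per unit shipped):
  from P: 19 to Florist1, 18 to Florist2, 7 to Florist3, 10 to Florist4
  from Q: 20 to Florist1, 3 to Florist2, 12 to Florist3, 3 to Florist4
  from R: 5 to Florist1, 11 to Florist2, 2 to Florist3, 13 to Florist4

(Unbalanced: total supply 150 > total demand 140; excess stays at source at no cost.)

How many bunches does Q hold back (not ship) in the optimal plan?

5

Minimum-cost shipments:
  P–Florist3: 25 × 7 = 175
  Q–Florist2: 15 × 3 = 45
  Q–Florist4: 60 × 3 = 180
  R–Florist1: 35 × 5 = 175
  R–Florist3: 5 × 2 = 10
Total cost = 585.
Q ships 75 of its 80, leaving 5.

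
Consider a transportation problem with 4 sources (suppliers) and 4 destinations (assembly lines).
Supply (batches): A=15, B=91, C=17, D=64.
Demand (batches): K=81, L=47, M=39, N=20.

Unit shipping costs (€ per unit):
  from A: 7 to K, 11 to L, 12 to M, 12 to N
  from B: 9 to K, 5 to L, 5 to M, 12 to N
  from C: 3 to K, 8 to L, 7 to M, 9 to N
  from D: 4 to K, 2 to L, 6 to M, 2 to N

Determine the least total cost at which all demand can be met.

Optimal allocation:
  A->K: 15 × €7 = €105
  B->K: 5 × €9 = €45
  B->L: 47 × €5 = €235
  B->M: 39 × €5 = €195
  C->K: 17 × €3 = €51
  D->K: 44 × €4 = €176
  D->N: 20 × €2 = €40
Total = 105 + 45 + 235 + 195 + 51 + 176 + 40 = €847.

847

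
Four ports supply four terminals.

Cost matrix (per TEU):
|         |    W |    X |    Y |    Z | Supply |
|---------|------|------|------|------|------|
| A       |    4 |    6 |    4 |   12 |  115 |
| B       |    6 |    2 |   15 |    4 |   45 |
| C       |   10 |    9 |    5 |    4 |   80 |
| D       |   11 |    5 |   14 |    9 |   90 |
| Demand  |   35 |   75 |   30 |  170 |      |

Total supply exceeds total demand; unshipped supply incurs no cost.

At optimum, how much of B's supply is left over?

An optimal plan:
  A–W: 35 × 4 = 140
  A–X: 30 × 6 = 180
  A–Y: 30 × 4 = 120
  B–Z: 45 × 4 = 180
  C–Z: 80 × 4 = 320
  D–X: 45 × 5 = 225
  D–Z: 45 × 9 = 405
Total cost = 1570.
B ships 45 of its 45, leaving 0.

0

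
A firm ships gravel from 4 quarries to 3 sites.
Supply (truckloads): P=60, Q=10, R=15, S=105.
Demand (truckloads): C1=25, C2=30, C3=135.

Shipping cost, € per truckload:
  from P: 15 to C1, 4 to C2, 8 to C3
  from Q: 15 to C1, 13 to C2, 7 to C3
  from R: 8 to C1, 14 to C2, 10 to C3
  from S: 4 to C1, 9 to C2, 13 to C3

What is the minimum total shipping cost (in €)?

1720

An optimal shipping plan:
  P->C2: 30 × €4 = €120
  P->C3: 30 × €8 = €240
  Q->C3: 10 × €7 = €70
  R->C3: 15 × €10 = €150
  S->C1: 25 × €4 = €100
  S->C3: 80 × €13 = €1040
Total = 120 + 240 + 70 + 150 + 100 + 1040 = €1720.
(Supply check: P ships 60; Q ships 10; R ships 15; S ships 105.)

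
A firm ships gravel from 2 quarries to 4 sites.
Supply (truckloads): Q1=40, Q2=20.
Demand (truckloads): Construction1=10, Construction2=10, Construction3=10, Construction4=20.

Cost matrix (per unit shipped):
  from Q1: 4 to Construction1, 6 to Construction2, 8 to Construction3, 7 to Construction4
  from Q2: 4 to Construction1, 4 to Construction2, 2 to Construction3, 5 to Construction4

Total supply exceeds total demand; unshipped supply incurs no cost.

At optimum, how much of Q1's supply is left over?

Minimum-cost shipments:
  Q1 to Construction1: 10 × 4 = 40
  Q1 to Construction2: 10 × 6 = 60
  Q1 to Construction4: 10 × 7 = 70
  Q2 to Construction3: 10 × 2 = 20
  Q2 to Construction4: 10 × 5 = 50
Total cost = 240.
Q1 ships 30 of its 40, leaving 10.

10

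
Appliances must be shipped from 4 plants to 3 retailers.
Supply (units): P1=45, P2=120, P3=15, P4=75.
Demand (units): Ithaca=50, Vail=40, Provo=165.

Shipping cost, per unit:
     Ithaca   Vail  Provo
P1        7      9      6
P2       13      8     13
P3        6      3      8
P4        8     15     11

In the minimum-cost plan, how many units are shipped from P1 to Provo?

45

The minimum-cost plan:
  P1→Provo: 45 × 6 = 270
  P2→Vail: 25 × 8 = 200
  P2→Provo: 95 × 13 = 1235
  P3→Vail: 15 × 3 = 45
  P4→Ithaca: 50 × 8 = 400
  P4→Provo: 25 × 11 = 275
Total cost = 2425.
So P1→Provo carries 45 units.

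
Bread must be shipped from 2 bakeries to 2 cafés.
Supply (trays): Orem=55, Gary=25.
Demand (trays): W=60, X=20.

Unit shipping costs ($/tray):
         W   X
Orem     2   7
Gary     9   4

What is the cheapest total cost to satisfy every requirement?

235

Optimal allocation:
  Orem->W: 55 trays
  Gary->W: 5 trays
  Gary->X: 20 trays
Total cost = $235.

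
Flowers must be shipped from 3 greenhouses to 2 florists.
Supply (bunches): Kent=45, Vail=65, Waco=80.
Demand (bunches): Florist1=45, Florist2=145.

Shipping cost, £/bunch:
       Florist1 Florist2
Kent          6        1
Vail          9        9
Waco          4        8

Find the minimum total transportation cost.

A cheapest plan:
  Kent to Florist2: 45 × £1 = £45
  Vail to Florist2: 65 × £9 = £585
  Waco to Florist1: 45 × £4 = £180
  Waco to Florist2: 35 × £8 = £280
Total = 45 + 585 + 180 + 280 = £1090.

1090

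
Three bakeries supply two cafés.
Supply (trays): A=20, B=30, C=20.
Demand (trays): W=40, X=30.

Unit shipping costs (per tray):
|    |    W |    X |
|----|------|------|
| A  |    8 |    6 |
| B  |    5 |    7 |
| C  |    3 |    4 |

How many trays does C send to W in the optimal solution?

Solving gives:
  A to X: 20 × 6 = 120
  B to W: 30 × 5 = 150
  C to W: 10 × 3 = 30
  C to X: 10 × 4 = 40
Total cost = 340.
So C→W carries 10 trays.

10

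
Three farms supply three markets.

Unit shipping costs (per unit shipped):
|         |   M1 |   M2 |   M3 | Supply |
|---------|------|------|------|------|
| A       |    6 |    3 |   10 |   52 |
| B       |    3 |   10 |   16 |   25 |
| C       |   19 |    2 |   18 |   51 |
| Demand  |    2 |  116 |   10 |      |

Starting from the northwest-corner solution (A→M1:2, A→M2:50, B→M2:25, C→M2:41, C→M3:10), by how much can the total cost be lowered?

120

Current plan cost = 2·6 + 50·3 + 25·10 + 41·2 + 10·18 = 674.
Optimal plan:
  A to M2: 52 × 3 = 156
  B to M1: 2 × 3 = 6
  B to M2: 13 × 10 = 130
  B to M3: 10 × 16 = 160
  C to M2: 51 × 2 = 102
Optimal cost = 554.
Saving = 674 − 554 = 120.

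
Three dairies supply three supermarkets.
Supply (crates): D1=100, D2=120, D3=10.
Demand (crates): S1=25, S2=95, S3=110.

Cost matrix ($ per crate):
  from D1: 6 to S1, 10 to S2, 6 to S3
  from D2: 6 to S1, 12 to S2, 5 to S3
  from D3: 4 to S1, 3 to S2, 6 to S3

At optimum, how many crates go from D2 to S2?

The minimum-cost plan:
  D1→S1: 15 × $6 = $90
  D1→S2: 85 × $10 = $850
  D2→S1: 10 × $6 = $60
  D2→S3: 110 × $5 = $550
  D3→S2: 10 × $3 = $30
Total cost = $1580.
The route D2→S2 is not used.

0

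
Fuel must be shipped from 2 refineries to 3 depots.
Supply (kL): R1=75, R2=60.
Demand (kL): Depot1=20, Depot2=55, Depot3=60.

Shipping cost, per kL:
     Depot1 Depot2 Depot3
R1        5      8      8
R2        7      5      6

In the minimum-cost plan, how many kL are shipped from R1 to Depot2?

0

Optimal shipments:
  R1->Depot1: 20 × 5 = 100
  R1->Depot3: 55 × 8 = 440
  R2->Depot2: 55 × 5 = 275
  R2->Depot3: 5 × 6 = 30
Total cost = 845.
The route R1→Depot2 is not used.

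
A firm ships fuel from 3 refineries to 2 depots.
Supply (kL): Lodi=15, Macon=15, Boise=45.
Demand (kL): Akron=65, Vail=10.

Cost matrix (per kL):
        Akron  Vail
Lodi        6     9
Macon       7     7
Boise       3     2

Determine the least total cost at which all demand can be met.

320

Optimal allocation:
  Lodi->Akron: 15 kL
  Macon->Akron: 15 kL
  Boise->Akron: 35 kL
  Boise->Vail: 10 kL
Total cost = 320.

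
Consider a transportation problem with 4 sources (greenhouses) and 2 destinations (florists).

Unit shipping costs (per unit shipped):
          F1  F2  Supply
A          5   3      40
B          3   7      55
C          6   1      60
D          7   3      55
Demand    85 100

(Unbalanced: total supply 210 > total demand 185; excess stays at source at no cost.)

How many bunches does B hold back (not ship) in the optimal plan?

An optimal plan:
  A->F1: 30 bunches
  A->F2: 10 bunches
  B->F1: 55 bunches
  C->F2: 60 bunches
  D->F2: 30 bunches
Total cost = 495.
B ships 55 of its 55, leaving 0.

0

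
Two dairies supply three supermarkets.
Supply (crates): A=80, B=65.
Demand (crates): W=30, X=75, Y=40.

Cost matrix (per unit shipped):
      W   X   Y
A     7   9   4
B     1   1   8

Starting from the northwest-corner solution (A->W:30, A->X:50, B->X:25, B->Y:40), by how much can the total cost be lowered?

Current plan cost = 30·7 + 50·9 + 25·1 + 40·8 = 1005.
Optimal plan:
  A->W: 30 × 7 = 210
  A->X: 10 × 9 = 90
  A->Y: 40 × 4 = 160
  B->X: 65 × 1 = 65
Optimal cost = 525.
Saving = 1005 − 525 = 480.

480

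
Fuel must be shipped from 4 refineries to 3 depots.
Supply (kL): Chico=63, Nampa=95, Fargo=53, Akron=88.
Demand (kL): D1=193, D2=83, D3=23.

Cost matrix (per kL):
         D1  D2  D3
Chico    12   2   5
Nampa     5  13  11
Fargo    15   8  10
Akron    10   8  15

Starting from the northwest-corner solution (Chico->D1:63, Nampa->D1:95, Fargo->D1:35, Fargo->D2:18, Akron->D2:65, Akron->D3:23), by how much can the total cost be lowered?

744

Current plan cost = 63·12 + 95·5 + 35·15 + 18·8 + 65·8 + 23·15 = 2765.
Optimal plan:
  Chico–D2: 63 × 2 = 126
  Nampa–D1: 95 × 5 = 475
  Fargo–D1: 10 × 15 = 150
  Fargo–D2: 20 × 8 = 160
  Fargo–D3: 23 × 10 = 230
  Akron–D1: 88 × 10 = 880
Optimal cost = 2021.
Saving = 2765 − 2021 = 744.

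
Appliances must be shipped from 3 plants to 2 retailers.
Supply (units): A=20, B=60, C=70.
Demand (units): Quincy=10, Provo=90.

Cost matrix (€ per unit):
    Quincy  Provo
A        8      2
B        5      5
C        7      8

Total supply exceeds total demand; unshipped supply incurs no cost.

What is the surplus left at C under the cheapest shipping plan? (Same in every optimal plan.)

An optimal plan:
  A->Provo: 20 × €2 = €40
  B->Provo: 60 × €5 = €300
  C->Quincy: 10 × €7 = €70
  C->Provo: 10 × €8 = €80
Total cost = €490.
C ships 20 of its 70, leaving 50.

50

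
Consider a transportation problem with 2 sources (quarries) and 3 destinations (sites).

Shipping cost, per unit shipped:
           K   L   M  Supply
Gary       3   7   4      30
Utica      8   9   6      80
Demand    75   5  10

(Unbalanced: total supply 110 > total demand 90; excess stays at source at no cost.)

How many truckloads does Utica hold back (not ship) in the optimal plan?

20

Minimum-cost shipments:
  Gary to K: 30 × 3 = 90
  Utica to K: 45 × 8 = 360
  Utica to L: 5 × 9 = 45
  Utica to M: 10 × 6 = 60
Total cost = 555.
Utica ships 60 of its 80, leaving 20.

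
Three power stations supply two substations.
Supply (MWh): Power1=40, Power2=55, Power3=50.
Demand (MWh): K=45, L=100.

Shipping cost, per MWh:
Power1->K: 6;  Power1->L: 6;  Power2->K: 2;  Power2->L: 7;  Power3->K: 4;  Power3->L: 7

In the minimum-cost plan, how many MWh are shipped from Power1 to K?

The minimum-cost plan:
  Power1 to L: 40 × 6 = 240
  Power2 to K: 45 × 2 = 90
  Power2 to L: 10 × 7 = 70
  Power3 to L: 50 × 7 = 350
Total cost = 750.
The route Power1→K is not used.

0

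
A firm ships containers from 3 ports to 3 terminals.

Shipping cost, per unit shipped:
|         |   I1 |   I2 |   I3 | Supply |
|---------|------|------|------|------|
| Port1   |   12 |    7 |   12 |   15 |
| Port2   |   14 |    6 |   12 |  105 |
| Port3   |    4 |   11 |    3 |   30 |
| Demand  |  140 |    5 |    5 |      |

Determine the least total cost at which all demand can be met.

1720

Optimal allocation:
  Port1 to I1: 15 TEU
  Port2 to I1: 95 TEU
  Port2 to I2: 5 TEU
  Port2 to I3: 5 TEU
  Port3 to I1: 30 TEU
Total cost = 1720.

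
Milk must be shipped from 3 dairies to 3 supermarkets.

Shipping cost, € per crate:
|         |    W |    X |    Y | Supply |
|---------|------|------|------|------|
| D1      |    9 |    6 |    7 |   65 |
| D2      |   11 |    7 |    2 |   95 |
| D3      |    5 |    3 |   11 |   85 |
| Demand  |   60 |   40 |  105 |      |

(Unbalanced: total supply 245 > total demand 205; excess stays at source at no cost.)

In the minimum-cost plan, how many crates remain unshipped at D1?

Minimum-cost shipments:
  D1 to X: 15 × €6 = €90
  D1 to Y: 10 × €7 = €70
  D2 to Y: 95 × €2 = €190
  D3 to W: 60 × €5 = €300
  D3 to X: 25 × €3 = €75
Total cost = €725.
D1 ships 25 of its 65, leaving 40.

40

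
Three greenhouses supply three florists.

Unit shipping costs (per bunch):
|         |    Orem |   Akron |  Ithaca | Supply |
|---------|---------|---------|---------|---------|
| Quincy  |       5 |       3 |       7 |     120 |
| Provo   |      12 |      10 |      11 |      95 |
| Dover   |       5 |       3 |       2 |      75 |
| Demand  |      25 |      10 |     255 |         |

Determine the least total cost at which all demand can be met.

1945

Optimal allocation:
  Quincy–Orem: 25 × 5 = 125
  Quincy–Akron: 10 × 3 = 30
  Quincy–Ithaca: 85 × 7 = 595
  Provo–Ithaca: 95 × 11 = 1045
  Dover–Ithaca: 75 × 2 = 150
Total = 125 + 30 + 595 + 1045 + 150 = 1945.
(Supply check: Quincy ships 120; Provo ships 95; Dover ships 75.)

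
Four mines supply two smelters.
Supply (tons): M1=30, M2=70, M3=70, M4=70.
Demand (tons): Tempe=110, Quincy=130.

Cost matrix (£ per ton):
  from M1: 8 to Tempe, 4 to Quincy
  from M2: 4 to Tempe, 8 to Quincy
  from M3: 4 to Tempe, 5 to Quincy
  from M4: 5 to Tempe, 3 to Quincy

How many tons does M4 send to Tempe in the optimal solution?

Solving gives:
  M1→Quincy: 30 × £4 = £120
  M2→Tempe: 70 × £4 = £280
  M3→Tempe: 40 × £4 = £160
  M3→Quincy: 30 × £5 = £150
  M4→Quincy: 70 × £3 = £210
Total cost = £920.
The route M4→Tempe is not used.

0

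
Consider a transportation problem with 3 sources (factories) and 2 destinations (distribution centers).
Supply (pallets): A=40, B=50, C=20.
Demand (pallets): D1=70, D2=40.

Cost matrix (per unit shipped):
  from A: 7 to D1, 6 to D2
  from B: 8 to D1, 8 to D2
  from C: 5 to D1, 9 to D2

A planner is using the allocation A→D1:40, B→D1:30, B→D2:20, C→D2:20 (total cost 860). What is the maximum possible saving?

120

Current plan cost = 40·7 + 30·8 + 20·8 + 20·9 = 860.
Optimal plan:
  A to D2: 40 × 6 = 240
  B to D1: 50 × 8 = 400
  C to D1: 20 × 5 = 100
Optimal cost = 740.
Saving = 860 − 740 = 120.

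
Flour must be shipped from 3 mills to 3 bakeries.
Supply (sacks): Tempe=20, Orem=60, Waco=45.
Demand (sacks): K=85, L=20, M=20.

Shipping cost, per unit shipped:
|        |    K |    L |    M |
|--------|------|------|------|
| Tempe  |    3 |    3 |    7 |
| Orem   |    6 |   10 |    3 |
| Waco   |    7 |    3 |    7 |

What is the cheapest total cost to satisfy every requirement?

Optimal allocation:
  Tempe–K: 20 × 3 = 60
  Orem–K: 40 × 6 = 240
  Orem–M: 20 × 3 = 60
  Waco–K: 25 × 7 = 175
  Waco–L: 20 × 3 = 60
Total = 60 + 240 + 60 + 175 + 60 = 595.

595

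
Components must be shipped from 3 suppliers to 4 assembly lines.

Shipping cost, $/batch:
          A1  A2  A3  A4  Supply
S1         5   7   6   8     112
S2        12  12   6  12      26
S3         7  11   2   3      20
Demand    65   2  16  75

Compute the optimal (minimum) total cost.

One minimum-cost allocation:
  S1→A1: 65 × $5 = $325
  S1→A2: 2 × $7 = $14
  S1→A4: 45 × $8 = $360
  S2→A3: 16 × $6 = $96
  S2→A4: 10 × $12 = $120
  S3→A4: 20 × $3 = $60
Total = 325 + 14 + 360 + 96 + 120 + 60 = $975.

975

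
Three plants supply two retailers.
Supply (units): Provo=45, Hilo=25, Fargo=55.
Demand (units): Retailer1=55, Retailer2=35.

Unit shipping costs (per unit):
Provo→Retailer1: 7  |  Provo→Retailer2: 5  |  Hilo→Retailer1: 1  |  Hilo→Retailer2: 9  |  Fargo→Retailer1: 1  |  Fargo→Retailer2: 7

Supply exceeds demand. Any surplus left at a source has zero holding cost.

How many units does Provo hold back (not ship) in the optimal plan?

An optimal plan:
  Provo to Retailer2: 35 × 5 = 175
  Fargo to Retailer1: 55 × 1 = 55
Total cost = 230.
Provo ships 35 of its 45, leaving 10.

10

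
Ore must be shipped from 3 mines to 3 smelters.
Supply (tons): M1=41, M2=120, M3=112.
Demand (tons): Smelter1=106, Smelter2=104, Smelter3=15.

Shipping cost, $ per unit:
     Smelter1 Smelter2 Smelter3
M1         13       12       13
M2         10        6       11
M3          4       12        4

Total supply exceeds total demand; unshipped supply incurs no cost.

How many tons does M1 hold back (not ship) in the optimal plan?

An optimal plan:
  M2 to Smelter1: 9 × $10 = $90
  M2 to Smelter2: 104 × $6 = $624
  M3 to Smelter1: 97 × $4 = $388
  M3 to Smelter3: 15 × $4 = $60
Total cost = $1162.
M1 ships 0 of its 41, leaving 41.

41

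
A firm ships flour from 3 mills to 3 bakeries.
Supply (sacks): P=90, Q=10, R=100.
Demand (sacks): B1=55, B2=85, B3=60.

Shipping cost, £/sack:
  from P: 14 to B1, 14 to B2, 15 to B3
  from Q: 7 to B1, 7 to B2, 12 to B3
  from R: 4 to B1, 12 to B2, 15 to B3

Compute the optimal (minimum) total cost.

2150

An optimal shipping plan:
  P–B2: 30 × £14 = £420
  P–B3: 60 × £15 = £900
  Q–B2: 10 × £7 = £70
  R–B1: 55 × £4 = £220
  R–B2: 45 × £12 = £540
Total = 420 + 900 + 70 + 220 + 540 = £2150.
(Supply check: P ships 90; Q ships 10; R ships 100.)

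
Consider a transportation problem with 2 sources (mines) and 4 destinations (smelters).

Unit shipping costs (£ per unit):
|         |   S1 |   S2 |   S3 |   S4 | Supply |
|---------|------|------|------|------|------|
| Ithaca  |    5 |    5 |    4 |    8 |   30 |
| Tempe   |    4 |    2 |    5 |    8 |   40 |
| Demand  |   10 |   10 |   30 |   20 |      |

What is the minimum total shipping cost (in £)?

340

One minimum-cost allocation:
  Ithaca to S3: 30 × £4 = £120
  Tempe to S1: 10 × £4 = £40
  Tempe to S2: 10 × £2 = £20
  Tempe to S4: 20 × £8 = £160
Total = 120 + 40 + 20 + 160 = £340.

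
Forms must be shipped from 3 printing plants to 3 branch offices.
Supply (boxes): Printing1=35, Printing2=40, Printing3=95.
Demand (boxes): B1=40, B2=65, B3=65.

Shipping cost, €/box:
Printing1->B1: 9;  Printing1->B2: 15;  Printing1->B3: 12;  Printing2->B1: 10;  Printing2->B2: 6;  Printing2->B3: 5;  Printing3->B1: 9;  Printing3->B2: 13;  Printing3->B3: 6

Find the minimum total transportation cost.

A cheapest plan:
  Printing1→B1: 35 × €9 = €315
  Printing2→B2: 40 × €6 = €240
  Printing3→B1: 5 × €9 = €45
  Printing3→B2: 25 × €13 = €325
  Printing3→B3: 65 × €6 = €390
Total = 315 + 240 + 45 + 325 + 390 = €1315.
(Supply check: Printing1 ships 35; Printing2 ships 40; Printing3 ships 95.)

1315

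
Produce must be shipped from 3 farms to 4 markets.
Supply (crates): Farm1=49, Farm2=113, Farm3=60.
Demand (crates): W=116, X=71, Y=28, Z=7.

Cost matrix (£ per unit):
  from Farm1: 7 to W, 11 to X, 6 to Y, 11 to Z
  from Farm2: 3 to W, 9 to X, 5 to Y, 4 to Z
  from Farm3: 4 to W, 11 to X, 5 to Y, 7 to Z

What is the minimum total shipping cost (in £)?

A cheapest plan:
  Farm1 to X: 49 × £11 = £539
  Farm2 to W: 84 × £3 = £252
  Farm2 to X: 22 × £9 = £198
  Farm2 to Z: 7 × £4 = £28
  Farm3 to W: 32 × £4 = £128
  Farm3 to Y: 28 × £5 = £140
Total = 539 + 252 + 198 + 28 + 128 + 140 = £1285.

1285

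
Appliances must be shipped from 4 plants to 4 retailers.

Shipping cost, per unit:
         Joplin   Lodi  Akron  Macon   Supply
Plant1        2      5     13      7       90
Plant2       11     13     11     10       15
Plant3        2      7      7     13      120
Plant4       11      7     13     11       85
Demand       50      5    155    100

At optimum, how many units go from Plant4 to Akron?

Optimal shipments:
  Plant1->Joplin: 50 × 2 = 100
  Plant1->Macon: 40 × 7 = 280
  Plant2->Akron: 15 × 11 = 165
  Plant3->Akron: 120 × 7 = 840
  Plant4->Lodi: 5 × 7 = 35
  Plant4->Akron: 20 × 13 = 260
  Plant4->Macon: 60 × 11 = 660
Total cost = 2340.
So Plant4→Akron carries 20 units.

20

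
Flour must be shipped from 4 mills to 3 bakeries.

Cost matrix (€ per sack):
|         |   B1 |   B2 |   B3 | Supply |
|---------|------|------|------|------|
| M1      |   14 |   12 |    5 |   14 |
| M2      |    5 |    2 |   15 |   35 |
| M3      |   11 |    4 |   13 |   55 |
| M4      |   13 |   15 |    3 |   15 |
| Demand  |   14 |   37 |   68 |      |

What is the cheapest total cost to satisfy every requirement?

798

An optimal shipping plan:
  M1–B3: 14 × €5 = €70
  M2–B1: 14 × €5 = €70
  M2–B2: 21 × €2 = €42
  M3–B2: 16 × €4 = €64
  M3–B3: 39 × €13 = €507
  M4–B3: 15 × €3 = €45
Total = 70 + 70 + 42 + 64 + 507 + 45 = €798.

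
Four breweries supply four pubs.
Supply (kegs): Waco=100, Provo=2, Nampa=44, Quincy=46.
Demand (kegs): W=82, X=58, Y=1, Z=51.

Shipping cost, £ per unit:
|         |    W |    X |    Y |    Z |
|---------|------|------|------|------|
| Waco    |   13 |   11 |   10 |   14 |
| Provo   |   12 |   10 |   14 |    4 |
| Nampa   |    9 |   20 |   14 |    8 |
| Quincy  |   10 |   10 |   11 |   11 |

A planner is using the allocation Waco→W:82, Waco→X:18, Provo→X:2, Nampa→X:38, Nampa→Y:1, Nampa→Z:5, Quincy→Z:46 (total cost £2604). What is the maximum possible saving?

Current plan cost = 82·13 + 18·11 + 2·10 + 38·20 + 1·14 + 5·8 + 46·11 = £2604.
Optimal plan:
  Waco to W: 41 kegs
  Waco to X: 58 kegs
  Waco to Y: 1 kegs
  Provo to Z: 2 kegs
  Nampa to Z: 44 kegs
  Quincy to W: 41 kegs
  Quincy to Z: 5 kegs
Optimal cost = £2006.
Saving = 2604 − 2006 = £598.

598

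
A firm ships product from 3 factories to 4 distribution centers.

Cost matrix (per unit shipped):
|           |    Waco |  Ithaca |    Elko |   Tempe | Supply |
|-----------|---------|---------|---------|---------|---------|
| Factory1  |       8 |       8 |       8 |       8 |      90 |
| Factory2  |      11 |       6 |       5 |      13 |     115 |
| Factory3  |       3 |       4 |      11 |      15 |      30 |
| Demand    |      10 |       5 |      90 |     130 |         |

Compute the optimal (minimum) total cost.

A cheapest plan:
  Factory1–Tempe: 90 × 8 = 720
  Factory2–Elko: 90 × 5 = 450
  Factory2–Tempe: 25 × 13 = 325
  Factory3–Waco: 10 × 3 = 30
  Factory3–Ithaca: 5 × 4 = 20
  Factory3–Tempe: 15 × 15 = 225
Total = 720 + 450 + 325 + 30 + 20 + 225 = 1770.
(Supply check: Factory1 ships 90; Factory2 ships 115; Factory3 ships 30.)

1770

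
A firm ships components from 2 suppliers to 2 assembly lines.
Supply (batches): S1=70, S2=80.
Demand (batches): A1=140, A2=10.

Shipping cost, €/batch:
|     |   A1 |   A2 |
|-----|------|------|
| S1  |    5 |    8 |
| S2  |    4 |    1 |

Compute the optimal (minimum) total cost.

An optimal shipping plan:
  S1–A1: 70 batches
  S2–A1: 70 batches
  S2–A2: 10 batches
Total cost = €640.

640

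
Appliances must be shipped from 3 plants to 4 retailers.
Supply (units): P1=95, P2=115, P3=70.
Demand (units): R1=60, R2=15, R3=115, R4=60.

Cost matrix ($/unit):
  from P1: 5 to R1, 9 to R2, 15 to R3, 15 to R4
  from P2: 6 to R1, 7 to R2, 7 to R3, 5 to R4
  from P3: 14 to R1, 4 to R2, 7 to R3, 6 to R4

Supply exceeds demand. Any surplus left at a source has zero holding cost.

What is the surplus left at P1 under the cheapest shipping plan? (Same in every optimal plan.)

30

An optimal plan:
  P1–R1: 60 units
  P1–R2: 5 units
  P2–R3: 55 units
  P2–R4: 60 units
  P3–R2: 10 units
  P3–R3: 60 units
Total cost = $1490.
P1 ships 65 of its 95, leaving 30.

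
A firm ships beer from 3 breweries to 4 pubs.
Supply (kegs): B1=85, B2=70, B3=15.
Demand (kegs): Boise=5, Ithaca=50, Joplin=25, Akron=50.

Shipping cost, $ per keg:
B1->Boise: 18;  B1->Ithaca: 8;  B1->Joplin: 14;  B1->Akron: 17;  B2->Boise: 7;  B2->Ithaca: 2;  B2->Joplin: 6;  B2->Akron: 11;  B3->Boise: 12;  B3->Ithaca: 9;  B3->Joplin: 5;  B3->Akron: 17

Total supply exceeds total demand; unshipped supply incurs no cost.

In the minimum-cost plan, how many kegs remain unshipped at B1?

An optimal plan:
  B1->Akron: 45 × $17 = $765
  B2->Boise: 5 × $7 = $35
  B2->Ithaca: 50 × $2 = $100
  B2->Joplin: 10 × $6 = $60
  B2->Akron: 5 × $11 = $55
  B3->Joplin: 15 × $5 = $75
Total cost = $1090.
B1 ships 45 of its 85, leaving 40.

40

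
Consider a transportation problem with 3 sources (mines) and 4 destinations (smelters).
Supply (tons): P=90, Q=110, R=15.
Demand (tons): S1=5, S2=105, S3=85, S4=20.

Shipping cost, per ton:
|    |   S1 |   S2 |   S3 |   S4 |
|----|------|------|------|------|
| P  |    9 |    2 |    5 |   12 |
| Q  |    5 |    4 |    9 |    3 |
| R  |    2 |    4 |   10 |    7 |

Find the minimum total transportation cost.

905

Optimal allocation:
  P to S2: 5 tons
  P to S3: 85 tons
  Q to S2: 90 tons
  Q to S4: 20 tons
  R to S1: 5 tons
  R to S2: 10 tons
Total cost = 905.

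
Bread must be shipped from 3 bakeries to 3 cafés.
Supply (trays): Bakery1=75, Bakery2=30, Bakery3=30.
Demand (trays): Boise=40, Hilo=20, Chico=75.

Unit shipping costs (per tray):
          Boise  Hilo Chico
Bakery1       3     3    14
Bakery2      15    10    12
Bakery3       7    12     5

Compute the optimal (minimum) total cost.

One minimum-cost allocation:
  Bakery1 to Boise: 40 × 3 = 120
  Bakery1 to Hilo: 20 × 3 = 60
  Bakery1 to Chico: 15 × 14 = 210
  Bakery2 to Chico: 30 × 12 = 360
  Bakery3 to Chico: 30 × 5 = 150
Total = 120 + 60 + 210 + 360 + 150 = 900.

900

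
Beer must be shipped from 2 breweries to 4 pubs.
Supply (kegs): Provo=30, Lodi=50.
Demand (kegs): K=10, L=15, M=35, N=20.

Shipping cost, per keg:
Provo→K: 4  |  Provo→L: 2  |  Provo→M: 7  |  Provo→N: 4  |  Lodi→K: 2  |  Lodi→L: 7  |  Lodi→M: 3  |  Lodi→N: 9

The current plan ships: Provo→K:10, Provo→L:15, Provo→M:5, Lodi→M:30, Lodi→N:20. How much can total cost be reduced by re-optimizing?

Current plan cost = 10·4 + 15·2 + 5·7 + 30·3 + 20·9 = 375.
Optimal plan:
  Provo->L: 15 × 2 = 30
  Provo->N: 15 × 4 = 60
  Lodi->K: 10 × 2 = 20
  Lodi->M: 35 × 3 = 105
  Lodi->N: 5 × 9 = 45
Optimal cost = 260.
Saving = 375 − 260 = 115.

115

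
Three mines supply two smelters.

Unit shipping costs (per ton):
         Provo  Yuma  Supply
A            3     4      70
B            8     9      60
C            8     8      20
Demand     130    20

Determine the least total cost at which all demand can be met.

One minimum-cost allocation:
  A–Provo: 70 tons
  B–Provo: 60 tons
  C–Yuma: 20 tons
Total cost = 850.

850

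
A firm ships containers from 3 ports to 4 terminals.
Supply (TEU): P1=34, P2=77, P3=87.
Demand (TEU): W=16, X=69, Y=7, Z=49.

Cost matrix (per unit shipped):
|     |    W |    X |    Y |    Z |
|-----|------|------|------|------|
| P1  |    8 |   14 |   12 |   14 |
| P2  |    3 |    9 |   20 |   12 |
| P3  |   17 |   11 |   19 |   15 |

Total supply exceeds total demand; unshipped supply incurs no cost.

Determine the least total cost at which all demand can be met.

1455

One minimum-cost allocation:
  P1–Y: 7 × 12 = 84
  P1–Z: 27 × 14 = 378
  P2–W: 16 × 3 = 48
  P2–X: 39 × 9 = 351
  P2–Z: 22 × 12 = 264
  P3–X: 30 × 11 = 330
Total = 84 + 378 + 48 + 351 + 264 + 330 = 1455.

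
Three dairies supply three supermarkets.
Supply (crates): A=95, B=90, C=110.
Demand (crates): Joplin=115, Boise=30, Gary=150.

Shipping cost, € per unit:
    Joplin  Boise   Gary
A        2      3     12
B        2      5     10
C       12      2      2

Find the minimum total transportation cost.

One minimum-cost allocation:
  A→Joplin: 65 crates
  A→Boise: 30 crates
  B→Joplin: 50 crates
  B→Gary: 40 crates
  C→Gary: 110 crates
Total cost = €940.
(Supply check: A ships 95; B ships 90; C ships 110.)

940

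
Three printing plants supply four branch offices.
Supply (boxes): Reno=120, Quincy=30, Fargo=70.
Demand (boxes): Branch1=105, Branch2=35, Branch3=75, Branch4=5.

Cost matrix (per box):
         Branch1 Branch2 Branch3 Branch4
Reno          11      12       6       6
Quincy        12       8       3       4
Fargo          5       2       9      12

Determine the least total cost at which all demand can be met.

1405

One minimum-cost allocation:
  Reno to Branch1: 70 boxes
  Reno to Branch3: 45 boxes
  Reno to Branch4: 5 boxes
  Quincy to Branch3: 30 boxes
  Fargo to Branch1: 35 boxes
  Fargo to Branch2: 35 boxes
Total cost = 1405.
(Supply check: Reno ships 120; Quincy ships 30; Fargo ships 70.)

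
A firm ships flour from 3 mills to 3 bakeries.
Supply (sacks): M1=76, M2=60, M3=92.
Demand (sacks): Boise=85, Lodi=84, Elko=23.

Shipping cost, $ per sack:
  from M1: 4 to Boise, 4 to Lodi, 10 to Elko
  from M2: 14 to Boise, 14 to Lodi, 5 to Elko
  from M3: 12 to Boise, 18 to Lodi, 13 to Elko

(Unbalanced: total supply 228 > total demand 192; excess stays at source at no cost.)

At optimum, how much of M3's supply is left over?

7

An optimal plan:
  M1->Lodi: 76 sacks
  M2->Lodi: 8 sacks
  M2->Elko: 23 sacks
  M3->Boise: 85 sacks
Total cost = $1551.
M3 ships 85 of its 92, leaving 7.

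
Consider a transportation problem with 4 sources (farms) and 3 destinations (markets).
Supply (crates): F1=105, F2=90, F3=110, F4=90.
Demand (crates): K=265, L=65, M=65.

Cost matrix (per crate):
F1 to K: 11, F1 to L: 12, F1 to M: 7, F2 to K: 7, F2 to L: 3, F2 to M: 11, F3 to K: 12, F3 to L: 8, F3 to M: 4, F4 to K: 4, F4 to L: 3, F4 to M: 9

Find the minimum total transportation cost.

One minimum-cost allocation:
  F1→K: 105 × 11 = 1155
  F2→K: 25 × 7 = 175
  F2→L: 65 × 3 = 195
  F3→K: 45 × 12 = 540
  F3→M: 65 × 4 = 260
  F4→K: 90 × 4 = 360
Total = 1155 + 175 + 195 + 540 + 260 + 360 = 2685.

2685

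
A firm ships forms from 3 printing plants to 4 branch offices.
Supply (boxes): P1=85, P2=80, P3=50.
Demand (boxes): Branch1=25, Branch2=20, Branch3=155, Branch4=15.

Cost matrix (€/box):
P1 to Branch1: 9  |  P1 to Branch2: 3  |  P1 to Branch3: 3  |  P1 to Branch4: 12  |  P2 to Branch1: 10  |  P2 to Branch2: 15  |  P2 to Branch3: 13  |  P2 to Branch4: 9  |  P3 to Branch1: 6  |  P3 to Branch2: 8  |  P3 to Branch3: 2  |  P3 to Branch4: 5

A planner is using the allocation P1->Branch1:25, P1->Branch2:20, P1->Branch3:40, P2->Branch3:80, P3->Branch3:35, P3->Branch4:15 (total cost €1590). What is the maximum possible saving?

Current plan cost = 25·9 + 20·3 + 40·3 + 80·13 + 35·2 + 15·5 = €1590.
Optimal plan:
  P1->Branch2: 20 × €3 = €60
  P1->Branch3: 65 × €3 = €195
  P2->Branch1: 25 × €10 = €250
  P2->Branch3: 40 × €13 = €520
  P2->Branch4: 15 × €9 = €135
  P3->Branch3: 50 × €2 = €100
Optimal cost = €1260.
Saving = 1590 − 1260 = €330.

330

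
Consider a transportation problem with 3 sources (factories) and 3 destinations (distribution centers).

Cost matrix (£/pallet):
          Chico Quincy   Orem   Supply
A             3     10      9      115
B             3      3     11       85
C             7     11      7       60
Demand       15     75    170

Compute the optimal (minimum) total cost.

A cheapest plan:
  A->Chico: 5 pallets
  A->Orem: 110 pallets
  B->Chico: 10 pallets
  B->Quincy: 75 pallets
  C->Orem: 60 pallets
Total cost = £1680.

1680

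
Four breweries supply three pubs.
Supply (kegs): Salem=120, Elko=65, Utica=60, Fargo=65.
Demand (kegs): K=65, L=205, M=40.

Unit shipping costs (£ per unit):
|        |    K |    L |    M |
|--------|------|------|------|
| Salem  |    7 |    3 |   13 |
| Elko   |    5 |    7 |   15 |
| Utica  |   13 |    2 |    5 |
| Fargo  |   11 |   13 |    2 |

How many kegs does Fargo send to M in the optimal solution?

The minimum-cost plan:
  Salem to L: 120 × £3 = £360
  Elko to K: 65 × £5 = £325
  Utica to L: 60 × £2 = £120
  Fargo to L: 25 × £13 = £325
  Fargo to M: 40 × £2 = £80
Total cost = £1210.
So Fargo→M carries 40 kegs.

40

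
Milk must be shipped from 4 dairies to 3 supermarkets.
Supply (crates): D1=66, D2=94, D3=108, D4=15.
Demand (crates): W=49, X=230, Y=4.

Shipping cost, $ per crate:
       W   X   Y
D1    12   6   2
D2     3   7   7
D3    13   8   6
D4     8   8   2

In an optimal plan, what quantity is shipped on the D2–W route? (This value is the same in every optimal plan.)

49

The minimum-cost plan:
  D1->X: 66 × $6 = $396
  D2->W: 49 × $3 = $147
  D2->X: 45 × $7 = $315
  D3->X: 108 × $8 = $864
  D4->X: 11 × $8 = $88
  D4->Y: 4 × $2 = $8
Total cost = $1818.
So D2→W carries 49 crates.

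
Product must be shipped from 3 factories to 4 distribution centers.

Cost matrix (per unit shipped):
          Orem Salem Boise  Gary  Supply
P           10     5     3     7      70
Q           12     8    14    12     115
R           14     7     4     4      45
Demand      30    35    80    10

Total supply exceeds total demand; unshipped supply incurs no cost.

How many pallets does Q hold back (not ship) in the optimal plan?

75

Minimum-cost shipments:
  P->Salem: 25 pallets
  P->Boise: 45 pallets
  Q->Orem: 30 pallets
  Q->Salem: 10 pallets
  R->Boise: 35 pallets
  R->Gary: 10 pallets
Total cost = 880.
Q ships 40 of its 115, leaving 75.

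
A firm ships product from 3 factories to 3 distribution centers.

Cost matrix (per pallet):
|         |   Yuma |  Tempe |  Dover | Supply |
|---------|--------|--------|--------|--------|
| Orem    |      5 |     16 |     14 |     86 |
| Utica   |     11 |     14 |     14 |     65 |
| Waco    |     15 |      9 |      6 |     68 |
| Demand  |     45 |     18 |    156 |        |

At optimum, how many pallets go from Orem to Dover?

Solving gives:
  Orem->Yuma: 45 × 5 = 225
  Orem->Dover: 41 × 14 = 574
  Utica->Tempe: 18 × 14 = 252
  Utica->Dover: 47 × 14 = 658
  Waco->Dover: 68 × 6 = 408
Total cost = 2117.
So Orem→Dover carries 41 pallets.

41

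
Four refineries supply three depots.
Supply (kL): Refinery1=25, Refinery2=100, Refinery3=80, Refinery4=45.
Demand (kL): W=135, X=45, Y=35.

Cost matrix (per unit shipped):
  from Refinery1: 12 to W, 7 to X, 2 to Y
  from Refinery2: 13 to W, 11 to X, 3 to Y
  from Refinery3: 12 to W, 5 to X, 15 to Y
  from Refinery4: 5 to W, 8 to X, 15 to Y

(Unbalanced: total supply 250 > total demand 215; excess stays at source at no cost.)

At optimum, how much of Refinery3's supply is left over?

0

Minimum-cost shipments:
  Refinery1->W: 25 × 12 = 300
  Refinery2->W: 30 × 13 = 390
  Refinery2->Y: 35 × 3 = 105
  Refinery3->W: 35 × 12 = 420
  Refinery3->X: 45 × 5 = 225
  Refinery4->W: 45 × 5 = 225
Total cost = 1665.
Refinery3 ships 80 of its 80, leaving 0.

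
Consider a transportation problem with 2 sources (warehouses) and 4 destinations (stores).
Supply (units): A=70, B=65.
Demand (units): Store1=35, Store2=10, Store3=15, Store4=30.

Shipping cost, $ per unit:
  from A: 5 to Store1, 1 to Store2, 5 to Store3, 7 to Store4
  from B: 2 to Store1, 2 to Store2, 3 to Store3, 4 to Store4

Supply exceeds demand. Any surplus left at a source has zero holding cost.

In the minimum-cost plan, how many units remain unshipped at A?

45

Minimum-cost shipments:
  A–Store2: 10 × $1 = $10
  A–Store3: 15 × $5 = $75
  B–Store1: 35 × $2 = $70
  B–Store4: 30 × $4 = $120
Total cost = $275.
A ships 25 of its 70, leaving 45.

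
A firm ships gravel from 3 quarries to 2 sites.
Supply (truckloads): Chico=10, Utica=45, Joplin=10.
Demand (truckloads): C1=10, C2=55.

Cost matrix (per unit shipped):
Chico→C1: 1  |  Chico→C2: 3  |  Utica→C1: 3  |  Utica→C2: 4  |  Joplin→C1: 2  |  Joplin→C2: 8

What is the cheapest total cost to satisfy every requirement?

Optimal allocation:
  Chico–C2: 10 truckloads
  Utica–C2: 45 truckloads
  Joplin–C1: 10 truckloads
Total cost = 230.

230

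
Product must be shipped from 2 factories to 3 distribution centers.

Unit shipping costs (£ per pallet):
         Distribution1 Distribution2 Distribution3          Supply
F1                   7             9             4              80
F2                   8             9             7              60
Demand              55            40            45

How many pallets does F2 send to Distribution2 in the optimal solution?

Optimal shipments:
  F1->Distribution1: 35 pallets
  F1->Distribution3: 45 pallets
  F2->Distribution1: 20 pallets
  F2->Distribution2: 40 pallets
Total cost = £945.
So F2→Distribution2 carries 40 pallets.

40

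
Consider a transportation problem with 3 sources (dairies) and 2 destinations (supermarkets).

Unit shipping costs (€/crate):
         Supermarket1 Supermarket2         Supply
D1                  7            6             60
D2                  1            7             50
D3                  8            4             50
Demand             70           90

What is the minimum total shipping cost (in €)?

630

Optimal allocation:
  D1→Supermarket1: 20 × €7 = €140
  D1→Supermarket2: 40 × €6 = €240
  D2→Supermarket1: 50 × €1 = €50
  D3→Supermarket2: 50 × €4 = €200
Total = 140 + 240 + 50 + 200 = €630.
(Supply check: D1 ships 60; D2 ships 50; D3 ships 50.)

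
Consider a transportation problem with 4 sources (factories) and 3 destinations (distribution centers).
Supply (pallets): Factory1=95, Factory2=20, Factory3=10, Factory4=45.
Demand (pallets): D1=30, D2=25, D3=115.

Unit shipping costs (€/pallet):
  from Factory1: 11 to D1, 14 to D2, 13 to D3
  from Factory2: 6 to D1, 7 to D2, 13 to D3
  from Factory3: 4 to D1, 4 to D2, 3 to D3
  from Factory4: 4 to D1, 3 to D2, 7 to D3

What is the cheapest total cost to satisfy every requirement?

1570

One minimum-cost allocation:
  Factory1→D3: 95 × €13 = €1235
  Factory2→D1: 20 × €6 = €120
  Factory3→D3: 10 × €3 = €30
  Factory4→D1: 10 × €4 = €40
  Factory4→D2: 25 × €3 = €75
  Factory4→D3: 10 × €7 = €70
Total = 1235 + 120 + 30 + 40 + 75 + 70 = €1570.
(Supply check: Factory1 ships 95; Factory2 ships 20; Factory3 ships 10; Factory4 ships 45.)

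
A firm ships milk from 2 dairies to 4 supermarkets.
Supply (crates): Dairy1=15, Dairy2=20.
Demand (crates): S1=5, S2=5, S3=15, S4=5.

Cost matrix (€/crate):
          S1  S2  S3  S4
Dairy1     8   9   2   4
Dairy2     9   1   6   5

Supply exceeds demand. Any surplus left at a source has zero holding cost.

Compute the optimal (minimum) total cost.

An optimal shipping plan:
  Dairy1 to S3: 15 × €2 = €30
  Dairy2 to S1: 5 × €9 = €45
  Dairy2 to S2: 5 × €1 = €5
  Dairy2 to S4: 5 × €5 = €25
Total = 30 + 45 + 5 + 25 = €105.

105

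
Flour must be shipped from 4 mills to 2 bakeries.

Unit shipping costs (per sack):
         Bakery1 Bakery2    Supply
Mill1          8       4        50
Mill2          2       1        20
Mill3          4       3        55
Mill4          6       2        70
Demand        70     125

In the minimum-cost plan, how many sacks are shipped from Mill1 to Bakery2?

The minimum-cost plan:
  Mill1 to Bakery2: 50 sacks
  Mill2 to Bakery1: 20 sacks
  Mill3 to Bakery1: 50 sacks
  Mill3 to Bakery2: 5 sacks
  Mill4 to Bakery2: 70 sacks
Total cost = 595.
So Mill1→Bakery2 carries 50 sacks.

50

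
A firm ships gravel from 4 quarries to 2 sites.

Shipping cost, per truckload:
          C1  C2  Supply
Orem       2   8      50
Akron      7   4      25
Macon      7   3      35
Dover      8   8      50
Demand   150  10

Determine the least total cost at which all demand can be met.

Optimal allocation:
  Orem–C1: 50 × 2 = 100
  Akron–C1: 25 × 7 = 175
  Macon–C1: 25 × 7 = 175
  Macon–C2: 10 × 3 = 30
  Dover–C1: 50 × 8 = 400
Total = 100 + 175 + 175 + 30 + 400 = 880.
(Supply check: Orem ships 50; Akron ships 25; Macon ships 35; Dover ships 50.)

880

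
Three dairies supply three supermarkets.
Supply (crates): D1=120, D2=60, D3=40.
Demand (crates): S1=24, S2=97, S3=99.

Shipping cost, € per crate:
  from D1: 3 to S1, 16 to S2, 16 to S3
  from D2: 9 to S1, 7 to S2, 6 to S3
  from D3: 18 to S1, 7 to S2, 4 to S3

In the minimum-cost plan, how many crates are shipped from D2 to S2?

1

Optimal shipments:
  D1→S1: 24 × €3 = €72
  D1→S2: 96 × €16 = €1536
  D2→S2: 1 × €7 = €7
  D2→S3: 59 × €6 = €354
  D3→S3: 40 × €4 = €160
Total cost = €2129.
So D2→S2 carries 1 crates.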